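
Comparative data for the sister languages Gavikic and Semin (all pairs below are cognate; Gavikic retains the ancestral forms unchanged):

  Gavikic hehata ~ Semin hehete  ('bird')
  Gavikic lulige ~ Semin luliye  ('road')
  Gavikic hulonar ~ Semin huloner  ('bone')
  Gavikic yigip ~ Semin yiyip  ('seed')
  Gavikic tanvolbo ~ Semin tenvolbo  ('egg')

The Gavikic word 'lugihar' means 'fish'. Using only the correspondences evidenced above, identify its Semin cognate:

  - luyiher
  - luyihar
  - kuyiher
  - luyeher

luyiher

yigip ~ yiyip — Gavikic g corresponds to Semin y between vowels (before a front vowel).
hulonar ~ huloner — Gavikic a corresponds to Semin e after a consonant, before r.
Applying these to Gavikic 'lugihar':
  lugihar → luyihar   (g→y between vowels (before a front vowel))
  luyihar → luyiher   (a→e after a consonant, before r)
So the Semin cognate is 'luyiher'.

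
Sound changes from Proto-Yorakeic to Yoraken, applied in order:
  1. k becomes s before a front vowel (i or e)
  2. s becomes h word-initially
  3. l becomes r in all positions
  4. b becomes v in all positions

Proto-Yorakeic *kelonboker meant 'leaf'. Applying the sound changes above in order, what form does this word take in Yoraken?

Yoraken: *kelonboker > selonboser > helonboser > heronboser > heronvoser  (by palatalisation, debuccalisation, unconditioned shift, unconditioned shift)

heronvoser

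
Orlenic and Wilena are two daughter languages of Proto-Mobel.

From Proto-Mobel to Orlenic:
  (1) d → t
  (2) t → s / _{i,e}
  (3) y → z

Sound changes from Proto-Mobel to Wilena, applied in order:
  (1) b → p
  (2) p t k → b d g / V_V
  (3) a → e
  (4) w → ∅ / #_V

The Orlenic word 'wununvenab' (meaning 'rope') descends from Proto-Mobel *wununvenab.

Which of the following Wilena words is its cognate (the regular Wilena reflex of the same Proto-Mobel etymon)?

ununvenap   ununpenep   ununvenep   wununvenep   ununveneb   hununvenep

ununvenep

Wilena: *wununvenab > wununvenap > wununvenep > ununvenep  (by unconditioned shift, vowel merger, glide loss)
Among the options, 'ununvenep' alone shows every Wilena change applied in order.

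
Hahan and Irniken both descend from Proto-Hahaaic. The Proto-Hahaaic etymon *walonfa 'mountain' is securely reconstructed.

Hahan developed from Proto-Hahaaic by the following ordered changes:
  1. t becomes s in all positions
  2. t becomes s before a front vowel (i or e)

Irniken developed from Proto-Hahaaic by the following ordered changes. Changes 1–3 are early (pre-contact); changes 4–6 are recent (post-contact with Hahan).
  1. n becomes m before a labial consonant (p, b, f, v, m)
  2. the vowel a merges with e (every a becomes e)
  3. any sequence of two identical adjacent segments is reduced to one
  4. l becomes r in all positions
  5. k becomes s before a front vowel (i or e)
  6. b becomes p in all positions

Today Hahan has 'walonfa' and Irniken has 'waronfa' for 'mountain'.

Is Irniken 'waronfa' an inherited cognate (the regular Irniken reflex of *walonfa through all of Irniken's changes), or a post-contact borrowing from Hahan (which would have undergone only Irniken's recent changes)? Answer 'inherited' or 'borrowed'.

If inherited, *walonfa would pass through all of Irniken's changes:
Irniken: *walonfa
  walonfa → walomfa   [nasal place assimilation]
  walomfa → welomfe   [vowel merger]
  welomfe (rule 3 does not apply)
  welomfe → weromfe   [unconditioned shift]
  weromfe (rule 5 does not apply)
  weromfe (rule 6 does not apply)
  giving Irniken weromfe.
If borrowed from Hahan 'walonfa' after the early changes, it would undergo only the recent ones:
  rule 4 (unconditioned shift): walonfa → waronfa
  rule 5 (palatalisation): no change (waronfa)
  rule 6 (unconditioned shift): no change (waronfa)
  ⇒ as a loan: waronfa
Irniken 'waronfa' matches the loan outcome 'waronfa', not the inherited 'weromfe' — it skipped the early Irniken changes, so it was borrowed from Hahan.

borrowed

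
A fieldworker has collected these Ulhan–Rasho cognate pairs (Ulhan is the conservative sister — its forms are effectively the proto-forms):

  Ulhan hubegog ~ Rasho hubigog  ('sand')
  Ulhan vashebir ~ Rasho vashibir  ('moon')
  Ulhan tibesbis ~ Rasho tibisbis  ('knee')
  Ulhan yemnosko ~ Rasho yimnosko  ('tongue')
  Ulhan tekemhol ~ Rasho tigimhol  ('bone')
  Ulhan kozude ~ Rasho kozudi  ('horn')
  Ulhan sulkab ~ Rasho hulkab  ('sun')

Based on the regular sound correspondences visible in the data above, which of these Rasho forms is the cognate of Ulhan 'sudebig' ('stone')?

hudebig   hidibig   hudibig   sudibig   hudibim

sulkab ~ hulkab — Ulhan s corresponds to Rasho h word-initially before a back vowel.
vashebir ~ vashibir — Ulhan e corresponds to Rasho i after a consonant, before a labial obstruent.
Applying these to Ulhan 'sudebig':
  sudebig → hudebig   (s→h word-initially before a back vowel)
  hudebig → hudibig   (e→i after a consonant, before a labial obstruent)
So the Rasho cognate is 'hudibig'.

hudibig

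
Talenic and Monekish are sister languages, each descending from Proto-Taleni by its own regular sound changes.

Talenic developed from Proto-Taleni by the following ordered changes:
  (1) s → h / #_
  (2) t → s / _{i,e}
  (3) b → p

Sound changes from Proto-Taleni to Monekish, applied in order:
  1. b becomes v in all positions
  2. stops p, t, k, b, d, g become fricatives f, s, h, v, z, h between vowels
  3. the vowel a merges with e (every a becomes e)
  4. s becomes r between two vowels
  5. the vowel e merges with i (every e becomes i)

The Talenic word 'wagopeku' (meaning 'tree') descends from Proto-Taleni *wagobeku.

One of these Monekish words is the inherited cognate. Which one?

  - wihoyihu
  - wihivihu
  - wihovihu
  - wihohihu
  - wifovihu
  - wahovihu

Monekish: *wagobeku
  wagobeku → wagoveku   [unconditioned shift]
  wagoveku → wahovehu   [intervocalic lenition]
  wahovehu → wehovehu   [vowel merger]
  wehovehu (rule 4 does not apply)
  wehovehu → wihovihu   [vowel merger]
  giving Monekish wihovihu.
Only 'wihovihu' matches the regular Monekish development of *wagobeku.

wihovihu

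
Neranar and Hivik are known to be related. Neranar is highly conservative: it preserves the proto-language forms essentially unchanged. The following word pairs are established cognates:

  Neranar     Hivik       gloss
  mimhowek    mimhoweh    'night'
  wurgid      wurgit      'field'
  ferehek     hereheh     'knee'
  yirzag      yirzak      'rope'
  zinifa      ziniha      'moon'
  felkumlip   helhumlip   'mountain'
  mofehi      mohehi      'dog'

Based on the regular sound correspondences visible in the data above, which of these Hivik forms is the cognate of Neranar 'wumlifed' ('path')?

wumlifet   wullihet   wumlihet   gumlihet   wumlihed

mofehi ~ mohehi — Neranar f corresponds to Hivik h between vowels (before a front vowel).
wurgid ~ wurgit — Neranar d corresponds to Hivik t word-finally.
Applying these to Neranar 'wumlifed':
  wumlifed → wumlihed   (f→h between vowels (before a front vowel))
  wumlihed → wumlihet   (d→t word-finally)
So the Hivik cognate is 'wumlihet'.

wumlihet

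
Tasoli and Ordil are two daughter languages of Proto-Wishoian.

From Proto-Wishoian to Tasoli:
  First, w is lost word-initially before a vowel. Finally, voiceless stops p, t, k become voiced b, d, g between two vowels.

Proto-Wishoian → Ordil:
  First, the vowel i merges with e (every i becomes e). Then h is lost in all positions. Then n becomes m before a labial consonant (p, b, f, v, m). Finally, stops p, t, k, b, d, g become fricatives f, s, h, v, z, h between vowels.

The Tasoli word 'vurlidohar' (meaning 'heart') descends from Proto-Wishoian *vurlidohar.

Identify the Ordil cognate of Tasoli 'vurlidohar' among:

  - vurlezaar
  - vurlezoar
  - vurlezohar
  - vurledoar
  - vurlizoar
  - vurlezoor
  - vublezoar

vurlezoar

Ordil: *vurlidohar
  vurlidohar → vurledohar   [vowel merger]
  vurledohar → vurledoar   [h-loss]
  vurledoar (rule 3 does not apply)
  vurledoar → vurlezoar   [intervocalic lenition]
  giving Ordil vurlezoar.
Among the options, 'vurlezoar' alone shows every Ordil change applied in order.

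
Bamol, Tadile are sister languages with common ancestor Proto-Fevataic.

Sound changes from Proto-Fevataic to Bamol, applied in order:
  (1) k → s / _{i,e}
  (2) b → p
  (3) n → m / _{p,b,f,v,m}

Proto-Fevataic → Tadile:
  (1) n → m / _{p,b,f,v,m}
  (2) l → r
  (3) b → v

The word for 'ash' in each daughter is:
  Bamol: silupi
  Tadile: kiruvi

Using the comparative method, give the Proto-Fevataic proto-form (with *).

Position 3: Bamol has l, Tadile has r. Bamol preserves l here (none of its changes turn any other segment into l), so the proto-segment is *l.
Position 1: Bamol has s, Tadile has k. Tadile preserves k here (none of its changes turn any other segment into k), so the proto-segment is *k.
Verify the candidate proto-form against each daughter:
Bamol: *kilubi > silubi > silupi  (by palatalisation, unconditioned shift)
Tadile: *kilubi
  kilubi (rule 1 does not apply)
  kilubi → kirubi   [unconditioned shift]
  kirubi → kiruvi   [unconditioned shift]
  giving Tadile kiruvi.
*kilubi is the unique common source.

*kilubi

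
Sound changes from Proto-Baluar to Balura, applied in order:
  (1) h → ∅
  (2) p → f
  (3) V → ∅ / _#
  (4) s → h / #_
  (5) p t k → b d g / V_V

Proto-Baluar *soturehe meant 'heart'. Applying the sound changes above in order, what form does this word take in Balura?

Balura: start from *soturehe.
  rule 1 (h-loss): soturehe → soturee
  rule 2: no change — soturee
  rule 3 (apocope): soturee → soture
  rule 4 (debuccalisation): soture → hoture
  rule 5 (intervocalic voicing): hoture → hodure
  ⇒ Balura hodure

hodure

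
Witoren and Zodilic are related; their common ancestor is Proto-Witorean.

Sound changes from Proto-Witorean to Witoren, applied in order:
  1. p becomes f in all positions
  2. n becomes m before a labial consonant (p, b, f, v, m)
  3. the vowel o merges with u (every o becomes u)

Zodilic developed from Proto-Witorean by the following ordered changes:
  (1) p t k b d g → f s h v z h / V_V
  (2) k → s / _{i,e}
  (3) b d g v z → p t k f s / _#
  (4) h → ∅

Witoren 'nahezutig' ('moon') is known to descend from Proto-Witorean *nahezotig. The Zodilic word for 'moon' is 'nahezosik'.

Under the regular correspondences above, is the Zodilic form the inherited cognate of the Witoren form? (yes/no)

no

Derive the expected Zodilic reflex of *nahezotig:
Zodilic: start from *nahezotig.
  rule 1 (intervocalic lenition): nahezotig → nahezosig
  rule 2: no change — nahezosig
  rule 3 (final devoicing): nahezosig → nahezosik
  rule 4 (h-loss): nahezosik → naezosik
  ⇒ Zodilic naezosik
The regular Zodilic reflex would be 'naezosik', but the attested form is 'nahezosik'. The correspondence is irregular, so they are not cognates (the Zodilic form has a different source).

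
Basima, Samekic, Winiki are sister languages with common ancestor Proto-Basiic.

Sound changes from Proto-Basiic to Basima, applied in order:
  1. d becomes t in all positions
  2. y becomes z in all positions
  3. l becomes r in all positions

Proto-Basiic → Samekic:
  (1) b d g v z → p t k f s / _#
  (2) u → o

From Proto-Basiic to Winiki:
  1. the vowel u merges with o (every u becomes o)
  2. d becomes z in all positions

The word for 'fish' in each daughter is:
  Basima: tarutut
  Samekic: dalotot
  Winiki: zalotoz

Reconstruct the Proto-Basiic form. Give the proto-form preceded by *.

Position 1: Basima has t, Samekic has d, Winiki has z. Samekic preserves d here (none of its changes turn any other segment into d), so the proto-segment is *d.
Position 7: Basima has t, Samekic has t, Winiki has z. Taking the neighbouring segments as reconstructed: Basima t could go back to *t or *d; Samekic t could go back to *t or *d; Winiki z could go back to *d or *z — the one source consistent with every daughter is *d.
This points to *dalutud. Verify forward in each daughter:
Basima: *dalutud
  dalutud → talutut   [unconditioned shift]
  talutut (rule 2 does not apply)
  talutut → tarutut   [unconditioned shift]
  giving Basima tarutut.
Samekic: *dalutud
  dalutud → dalutut   [final devoicing]
  dalutut → dalotot   [vowel merger]
  giving Samekic dalotot.
Winiki: *dalutud
  dalutud → dalotod   [vowel merger]
  dalotod → zalotoz   [unconditioned shift]
  giving Winiki zalotoz.
No other proto-form is consistent with every reflex, so the reconstruction is *dalutud.

*dalutud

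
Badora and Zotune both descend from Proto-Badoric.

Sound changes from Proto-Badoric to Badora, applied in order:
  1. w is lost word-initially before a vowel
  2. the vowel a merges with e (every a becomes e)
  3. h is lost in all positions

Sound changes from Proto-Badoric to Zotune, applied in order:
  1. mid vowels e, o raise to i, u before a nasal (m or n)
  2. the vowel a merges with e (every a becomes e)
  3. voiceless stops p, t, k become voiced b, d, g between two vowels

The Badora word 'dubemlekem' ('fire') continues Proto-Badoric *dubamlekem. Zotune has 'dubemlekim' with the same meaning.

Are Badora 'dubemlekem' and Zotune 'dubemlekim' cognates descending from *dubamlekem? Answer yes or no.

Derive the expected Zotune reflex of *dubamlekem:
Zotune: *dubamlekem > dubamlekim > dubemlekim > dubemlegim  (by pre-nasal raising, vowel merger, intervocalic voicing)
The regular Zotune reflex would be 'dubemlegim', but the attested form is 'dubemlekim'. The correspondence is irregular, so they are not cognates (the Zotune form has a different source).

no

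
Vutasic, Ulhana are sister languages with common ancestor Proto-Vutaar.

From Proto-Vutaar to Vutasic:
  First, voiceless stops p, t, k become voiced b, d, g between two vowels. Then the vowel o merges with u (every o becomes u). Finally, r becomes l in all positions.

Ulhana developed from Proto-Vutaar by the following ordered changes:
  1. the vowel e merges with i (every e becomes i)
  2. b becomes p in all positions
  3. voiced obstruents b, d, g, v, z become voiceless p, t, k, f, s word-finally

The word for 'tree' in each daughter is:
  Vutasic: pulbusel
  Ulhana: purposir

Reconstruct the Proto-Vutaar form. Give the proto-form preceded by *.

Position 7: Vutasic has e, Ulhana has i. Vutasic preserves e here (none of its changes turn any other segment into e), so the proto-segment is *e.
Position 4: Vutasic has b, Ulhana has p. Taking the neighbouring segments as reconstructed: Vutasic b can only go back to *b; Ulhana p could go back to *p or *b — the one source consistent with every daughter is *b.
Position 5: Vutasic has u, Ulhana has o. Ulhana preserves o here (none of its changes turn any other segment into o), so the proto-segment is *o.
Continuing position by position gives *purboser; check it forward:
Vutasic: *purboser > purbuser > pulbusel  (by vowel merger, unconditioned shift)
Ulhana: *purboser
  purboser → purbosir   [vowel merger]
  purbosir → purposir   [unconditioned shift]
  purposir (rule 3 does not apply)
  giving Ulhana purposir.
No other proto-form is consistent with every reflex, so the reconstruction is *purboser.

*purboser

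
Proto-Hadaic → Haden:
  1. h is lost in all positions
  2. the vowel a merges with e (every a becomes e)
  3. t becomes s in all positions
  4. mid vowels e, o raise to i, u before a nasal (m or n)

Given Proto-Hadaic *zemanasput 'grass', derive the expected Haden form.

ziminespus

Haden: *zemanasput > zemenesput > zemenespus > ziminespus  (by vowel merger, unconditioned shift, pre-nasal raising)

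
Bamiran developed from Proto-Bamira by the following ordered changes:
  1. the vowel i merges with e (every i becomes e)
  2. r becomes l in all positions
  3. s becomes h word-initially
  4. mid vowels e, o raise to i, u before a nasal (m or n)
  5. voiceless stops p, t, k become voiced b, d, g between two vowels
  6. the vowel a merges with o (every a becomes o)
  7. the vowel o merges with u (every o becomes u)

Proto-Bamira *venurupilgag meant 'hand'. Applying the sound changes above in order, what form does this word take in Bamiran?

vinulubelgug

Bamiran: *venurupilgag > venurupelgag > venulupelgag > vinulupelgag > vinulubelgag > vinulubelgog > vinulubelgug  (by vowel merger, unconditioned shift, pre-nasal raising, intervocalic voicing, vowel merger, vowel merger)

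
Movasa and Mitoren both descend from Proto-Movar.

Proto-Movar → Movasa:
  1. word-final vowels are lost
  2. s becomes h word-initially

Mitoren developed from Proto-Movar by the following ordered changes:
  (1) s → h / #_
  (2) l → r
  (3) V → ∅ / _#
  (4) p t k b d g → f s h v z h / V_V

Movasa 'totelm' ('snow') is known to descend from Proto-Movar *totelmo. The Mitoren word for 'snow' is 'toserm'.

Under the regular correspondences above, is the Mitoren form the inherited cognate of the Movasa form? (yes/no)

Derive the expected Mitoren reflex of *totelmo:
Mitoren: *totelmo > totermo > toterm > toserm  (by unconditioned shift, apocope, intervocalic lenition)
Mitoren 'toserm' matches the regular reflex exactly, so the pair is cognate.

yes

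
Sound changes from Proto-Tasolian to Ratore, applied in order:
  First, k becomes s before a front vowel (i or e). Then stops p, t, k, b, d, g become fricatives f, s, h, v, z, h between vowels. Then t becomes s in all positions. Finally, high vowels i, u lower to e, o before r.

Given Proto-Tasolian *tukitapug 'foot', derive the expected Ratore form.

susisafug

Ratore: *tukitapug > tusitapug > tusisafug > susisafug  (by palatalisation, intervocalic lenition, unconditioned shift)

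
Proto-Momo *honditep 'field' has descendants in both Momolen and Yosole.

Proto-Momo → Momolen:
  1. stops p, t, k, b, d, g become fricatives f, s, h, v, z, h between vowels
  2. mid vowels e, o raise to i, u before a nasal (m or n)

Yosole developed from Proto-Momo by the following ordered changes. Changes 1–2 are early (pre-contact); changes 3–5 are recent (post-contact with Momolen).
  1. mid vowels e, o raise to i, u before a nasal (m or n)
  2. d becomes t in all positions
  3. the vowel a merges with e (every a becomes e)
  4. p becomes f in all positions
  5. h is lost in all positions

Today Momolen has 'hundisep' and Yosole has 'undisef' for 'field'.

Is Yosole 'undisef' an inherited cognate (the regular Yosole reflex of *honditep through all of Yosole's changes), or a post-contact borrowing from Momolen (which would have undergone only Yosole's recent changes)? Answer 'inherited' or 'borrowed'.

If inherited, *honditep would pass through all of Yosole's changes:
Yosole: start from *honditep.
  rule 1 (pre-nasal raising): honditep → hunditep
  rule 2 (unconditioned shift): hunditep → huntitep
  rule 3: no change — huntitep
  rule 4 (unconditioned shift): huntitep → huntitef
  rule 5 (h-loss): huntitef → untitef
  ⇒ Yosole untitef
If borrowed from Momolen 'hundisep' after the early changes, it would undergo only the recent ones:
  rule 3 (vowel merger): no change (hundisep)
  rule 4 (unconditioned shift): hundisep → hundisef
  rule 5 (h-loss): hundisef → undisef
  ⇒ as a loan: undisef
Yosole 'undisef' matches the loan outcome 'undisef', not the inherited 'untitef' — it skipped the early Yosole changes, so it was borrowed from Momolen.

borrowed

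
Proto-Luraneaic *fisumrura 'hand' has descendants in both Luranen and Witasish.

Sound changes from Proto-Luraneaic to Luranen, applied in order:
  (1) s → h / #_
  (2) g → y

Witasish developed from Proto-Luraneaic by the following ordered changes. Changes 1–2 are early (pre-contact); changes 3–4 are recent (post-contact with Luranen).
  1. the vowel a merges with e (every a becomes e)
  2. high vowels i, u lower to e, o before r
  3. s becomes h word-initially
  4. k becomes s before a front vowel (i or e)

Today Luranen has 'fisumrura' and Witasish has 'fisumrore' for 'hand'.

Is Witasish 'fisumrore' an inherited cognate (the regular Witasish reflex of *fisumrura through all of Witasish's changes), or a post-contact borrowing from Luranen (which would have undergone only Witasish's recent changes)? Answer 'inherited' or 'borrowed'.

inherited

If inherited, *fisumrura would pass through all of Witasish's changes:
Witasish: start from *fisumrura.
  rule 1 (vowel merger): fisumrura → fisumrure
  rule 2 (pre-rhotic lowering): fisumrure → fisumrore
  rule 3: no change — fisumrore
  rule 4: no change — fisumrore
  ⇒ Witasish fisumrore
If borrowed from Luranen 'fisumrura' after the early changes, it would undergo only the recent ones:
  rule 3 (debuccalisation): no change (fisumrura)
  rule 4 (palatalisation): no change (fisumrura)
  ⇒ as a loan: fisumrura
Witasish 'fisumrore' matches the inherited outcome exactly, so it is an inherited cognate, not a loan.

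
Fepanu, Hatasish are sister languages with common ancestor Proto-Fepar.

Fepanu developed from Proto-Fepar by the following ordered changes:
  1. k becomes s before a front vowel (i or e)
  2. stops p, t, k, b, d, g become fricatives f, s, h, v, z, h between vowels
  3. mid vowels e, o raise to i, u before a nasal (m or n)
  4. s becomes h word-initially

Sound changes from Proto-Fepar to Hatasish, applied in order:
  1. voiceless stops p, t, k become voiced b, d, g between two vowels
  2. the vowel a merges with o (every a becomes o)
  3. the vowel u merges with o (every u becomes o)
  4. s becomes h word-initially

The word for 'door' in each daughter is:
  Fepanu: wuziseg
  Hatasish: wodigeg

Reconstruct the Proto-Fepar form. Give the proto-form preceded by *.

Position 2: Fepanu has u, Hatasish has o. Taking the neighbouring segments as reconstructed: Fepanu u can only go back to *u; Hatasish o could go back to *a or *o or *u — the one source consistent with every daughter is *u.
Position 5: Fepanu has s, Hatasish has g. Taking the neighbouring segments as reconstructed: Fepanu s could go back to *t or *k or *s; Hatasish g could go back to *k or *g — the one source consistent with every daughter is *k.
Continuing position by position gives *wudikeg; check it forward:
Fepanu: *wudikeg > wudiseg > wuziseg  (by palatalisation, intervocalic lenition)
Hatasish: *wudikeg > wudigeg > wodigeg  (by intervocalic voicing, vowel merger)
No other proto-form is consistent with every reflex, so the reconstruction is *wudikeg.

*wudikeg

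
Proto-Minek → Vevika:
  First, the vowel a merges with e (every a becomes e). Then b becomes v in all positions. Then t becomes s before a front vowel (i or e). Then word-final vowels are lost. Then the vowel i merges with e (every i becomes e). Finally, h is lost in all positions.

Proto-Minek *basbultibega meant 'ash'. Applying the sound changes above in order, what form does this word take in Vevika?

vesvulseveg

Vevika: *basbultibega > besbultibege > vesvultivege > vesvulsivege > vesvulsiveg > vesvulseveg  (by vowel merger, unconditioned shift, palatalisation, apocope, vowel merger)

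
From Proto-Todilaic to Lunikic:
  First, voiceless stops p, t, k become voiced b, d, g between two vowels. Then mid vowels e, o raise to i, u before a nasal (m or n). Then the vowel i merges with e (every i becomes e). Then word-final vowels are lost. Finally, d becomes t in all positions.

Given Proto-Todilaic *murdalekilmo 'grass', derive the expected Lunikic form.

murtalegelm

Lunikic: *murdalekilmo > murdalegilmo > murdalegelmo > murdalegelm > murtalegelm  (by intervocalic voicing, vowel merger, apocope, unconditioned shift)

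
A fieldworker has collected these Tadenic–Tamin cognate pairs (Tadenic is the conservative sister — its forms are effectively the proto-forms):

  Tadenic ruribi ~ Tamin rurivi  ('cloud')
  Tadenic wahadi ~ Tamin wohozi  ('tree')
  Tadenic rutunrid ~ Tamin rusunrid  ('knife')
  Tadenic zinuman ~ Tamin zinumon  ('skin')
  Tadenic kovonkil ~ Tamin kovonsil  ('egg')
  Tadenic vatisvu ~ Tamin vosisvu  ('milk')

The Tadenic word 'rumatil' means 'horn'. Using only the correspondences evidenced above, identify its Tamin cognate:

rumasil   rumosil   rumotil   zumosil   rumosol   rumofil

wahadi ~ wohozi, vatisvu ~ vosisvu — Tadenic a corresponds to Tamin o after a consonant, before a consonant other than r, m, n, p, b, f, v.
vatisvu ~ vosisvu — Tadenic t corresponds to Tamin s between vowels (before a front vowel).
Applying these to Tadenic 'rumatil':
  rumatil → rumotil   (a→o after a consonant, before a consonant other than r, m, n, p, b, f, v)
  rumotil → rumosil   (t→s between vowels (before a front vowel))
So the Tamin cognate is 'rumosil'.

rumosil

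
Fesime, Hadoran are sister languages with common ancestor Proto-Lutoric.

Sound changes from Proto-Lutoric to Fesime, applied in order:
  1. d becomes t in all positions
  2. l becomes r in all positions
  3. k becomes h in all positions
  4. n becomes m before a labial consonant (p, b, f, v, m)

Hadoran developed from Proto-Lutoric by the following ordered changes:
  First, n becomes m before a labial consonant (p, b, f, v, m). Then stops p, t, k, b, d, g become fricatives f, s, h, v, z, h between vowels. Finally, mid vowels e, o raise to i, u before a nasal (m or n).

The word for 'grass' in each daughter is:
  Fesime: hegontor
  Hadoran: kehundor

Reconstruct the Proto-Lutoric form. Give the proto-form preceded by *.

Position 6: Fesime has t, Hadoran has d. Hadoran preserves d here (none of its changes turn any other segment into d), so the proto-segment is *d.
Position 1: Fesime has h, Hadoran has k. Hadoran preserves k here (none of its changes turn any other segment into k), so the proto-segment is *k.
Position 3: Fesime has g, Hadoran has h. Fesime preserves g here (none of its changes turn any other segment into g), so the proto-segment is *g.
Continuing position by position gives *kegondor; check it forward:
Fesime: *kegondor > kegontor > hegontor  (by unconditioned shift, unconditioned shift)
Hadoran: *kegondor
  kegondor (rule 1 does not apply)
  kegondor → kehondor   [intervocalic lenition]
  kehondor → kehundor   [pre-nasal raising]
  giving Hadoran kehundor.
Only *kegondor yields all of Fesime hegontor, Hadoran kehundor.

*kegondor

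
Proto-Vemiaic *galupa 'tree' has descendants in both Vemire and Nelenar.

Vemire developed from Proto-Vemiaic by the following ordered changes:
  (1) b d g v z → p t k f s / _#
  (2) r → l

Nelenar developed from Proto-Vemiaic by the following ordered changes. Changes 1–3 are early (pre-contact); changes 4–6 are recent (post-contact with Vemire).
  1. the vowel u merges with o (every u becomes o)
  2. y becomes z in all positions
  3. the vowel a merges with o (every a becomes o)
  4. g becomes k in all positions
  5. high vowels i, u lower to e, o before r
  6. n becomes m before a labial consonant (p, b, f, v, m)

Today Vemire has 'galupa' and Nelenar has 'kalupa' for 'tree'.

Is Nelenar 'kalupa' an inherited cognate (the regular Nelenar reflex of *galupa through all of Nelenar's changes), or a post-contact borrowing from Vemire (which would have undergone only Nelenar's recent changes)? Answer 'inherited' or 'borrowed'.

borrowed

If inherited, *galupa would pass through all of Nelenar's changes:
Nelenar: *galupa > galopa > golopo > kolopo  (by vowel merger, vowel merger, unconditioned shift)
If borrowed from Vemire 'galupa' after the early changes, it would undergo only the recent ones:
  rule 4 (unconditioned shift): galupa → kalupa
  rule 5 (pre-rhotic lowering): no change (kalupa)
  rule 6 (nasal place assimilation): no change (kalupa)
  ⇒ as a loan: kalupa
Nelenar 'kalupa' matches the loan outcome 'kalupa', not the inherited 'kolopo' — it skipped the early Nelenar changes, so it was borrowed from Vemire.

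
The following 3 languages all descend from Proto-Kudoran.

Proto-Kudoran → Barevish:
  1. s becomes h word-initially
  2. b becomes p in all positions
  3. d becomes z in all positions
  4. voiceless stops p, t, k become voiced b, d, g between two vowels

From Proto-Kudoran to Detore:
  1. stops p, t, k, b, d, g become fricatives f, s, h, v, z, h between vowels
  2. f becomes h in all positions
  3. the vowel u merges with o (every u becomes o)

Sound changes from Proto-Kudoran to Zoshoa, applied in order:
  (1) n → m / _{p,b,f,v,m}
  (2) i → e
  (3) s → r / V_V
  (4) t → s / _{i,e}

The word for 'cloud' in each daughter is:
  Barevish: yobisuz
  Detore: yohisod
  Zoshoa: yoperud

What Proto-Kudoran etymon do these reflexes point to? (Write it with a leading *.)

*yopisud

Position 7: Barevish has z, Detore has d, Zoshoa has d. Detore preserves d here (none of its changes turn any other segment into d), so the proto-segment is *d.
Position 5: Barevish has s, Detore has s, Zoshoa has r. Barevish preserves s here (none of its changes turn any other segment into s), so the proto-segment is *s.
Position 4: Barevish has i, Detore has i, Zoshoa has e. Barevish preserves i here (none of its changes turn any other segment into i), so the proto-segment is *i.
This points to *yopisud. Verify forward in each daughter:
Barevish: start from *yopisud.
  rule 1: no change — yopisud
  rule 2: no change — yopisud
  rule 3 (unconditioned shift): yopisud → yopisuz
  rule 4 (intervocalic voicing): yopisuz → yobisuz
  ⇒ Barevish yobisuz
Detore: *yopisud > yofisud > yohisud > yohisod  (by intervocalic lenition, unconditioned shift, vowel merger)
Zoshoa: *yopisud
  yopisud (rule 1 does not apply)
  yopisud → yopesud   [vowel merger]
  yopesud → yoperud   [rhotacism]
  yoperud (rule 4 does not apply)
  giving Zoshoa yoperud.
Only *yopisud yields all of Barevish yobisuz, Detore yohisod, Zoshoa yoperud.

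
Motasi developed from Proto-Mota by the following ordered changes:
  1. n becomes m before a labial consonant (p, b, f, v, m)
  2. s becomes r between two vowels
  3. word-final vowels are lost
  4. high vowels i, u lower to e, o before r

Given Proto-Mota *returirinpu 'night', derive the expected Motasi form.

Motasi: start from *returirinpu.
  rule 1 (nasal place assimilation): returirinpu → returirimpu
  rule 2: no change — returirimpu
  rule 3 (apocope): returirimpu → returirimp
  rule 4 (pre-rhotic lowering): returirimp → retorerimp
  ⇒ Motasi retorerimp

retorerimp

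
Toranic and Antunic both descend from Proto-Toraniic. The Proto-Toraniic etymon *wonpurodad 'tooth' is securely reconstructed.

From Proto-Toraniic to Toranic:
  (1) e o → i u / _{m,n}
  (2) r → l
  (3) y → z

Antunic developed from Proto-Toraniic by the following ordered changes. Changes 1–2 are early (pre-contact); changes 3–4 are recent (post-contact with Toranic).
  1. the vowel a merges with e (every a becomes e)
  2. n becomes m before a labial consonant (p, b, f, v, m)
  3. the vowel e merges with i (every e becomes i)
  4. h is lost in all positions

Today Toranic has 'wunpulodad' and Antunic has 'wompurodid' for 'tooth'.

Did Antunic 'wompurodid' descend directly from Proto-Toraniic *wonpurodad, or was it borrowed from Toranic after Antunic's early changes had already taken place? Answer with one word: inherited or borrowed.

inherited

If inherited, *wonpurodad would pass through all of Antunic's changes:
Antunic: start from *wonpurodad.
  rule 1 (vowel merger): wonpurodad → wonpuroded
  rule 2 (nasal place assimilation): wonpuroded → wompuroded
  rule 3 (vowel merger): wompuroded → wompurodid
  rule 4: no change — wompurodid
  ⇒ Antunic wompurodid
If borrowed from Toranic 'wunpulodad' after the early changes, it would undergo only the recent ones:
  rule 3 (vowel merger): no change (wunpulodad)
  rule 4 (h-loss): no change (wunpulodad)
  ⇒ as a loan: wunpulodad
Antunic 'wompurodid' matches the inherited outcome exactly, so it is an inherited cognate, not a loan.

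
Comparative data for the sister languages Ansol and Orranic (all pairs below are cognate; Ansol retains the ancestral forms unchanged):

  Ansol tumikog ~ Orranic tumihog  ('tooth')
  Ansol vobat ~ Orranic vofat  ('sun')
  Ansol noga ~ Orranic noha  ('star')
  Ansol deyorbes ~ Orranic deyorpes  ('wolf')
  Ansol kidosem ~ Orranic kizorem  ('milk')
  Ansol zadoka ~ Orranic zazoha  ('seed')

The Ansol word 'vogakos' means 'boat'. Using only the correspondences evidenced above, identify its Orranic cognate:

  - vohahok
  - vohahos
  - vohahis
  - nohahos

vohahos

noga ~ noha — Ansol g corresponds to Orranic h between vowels (before a back vowel).
tumikog ~ tumihog — Ansol k corresponds to Orranic h between vowels (before a back vowel).
Applying these to Ansol 'vogakos':
  vogakos → vohakos   (g→h between vowels (before a back vowel))
  vohakos → vohahos   (k→h between vowels (before a back vowel))
So the Orranic cognate is 'vohahos'.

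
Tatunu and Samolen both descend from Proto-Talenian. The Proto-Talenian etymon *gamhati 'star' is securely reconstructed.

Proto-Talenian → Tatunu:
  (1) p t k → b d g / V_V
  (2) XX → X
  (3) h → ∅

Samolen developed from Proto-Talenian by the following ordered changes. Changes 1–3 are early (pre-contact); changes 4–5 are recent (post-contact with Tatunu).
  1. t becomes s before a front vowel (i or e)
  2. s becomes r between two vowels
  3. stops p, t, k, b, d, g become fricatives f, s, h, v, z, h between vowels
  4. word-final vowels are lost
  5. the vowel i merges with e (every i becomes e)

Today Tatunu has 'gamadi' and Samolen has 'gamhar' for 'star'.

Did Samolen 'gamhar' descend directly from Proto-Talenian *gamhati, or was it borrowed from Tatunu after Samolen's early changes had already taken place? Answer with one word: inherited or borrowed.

inherited

If inherited, *gamhati would pass through all of Samolen's changes:
Samolen: start from *gamhati.
  rule 1 (palatalisation): gamhati → gamhasi
  rule 2 (rhotacism): gamhasi → gamhari
  rule 3: no change — gamhari
  rule 4 (apocope): gamhari → gamhar
  rule 5: no change — gamhar
  ⇒ Samolen gamhar
If borrowed from Tatunu 'gamadi' after the early changes, it would undergo only the recent ones:
  rule 4 (apocope): gamadi → gamad
  rule 5 (vowel merger): no change (gamad)
  ⇒ as a loan: gamad
Samolen 'gamhar' matches the inherited outcome exactly, so it is an inherited cognate, not a loan.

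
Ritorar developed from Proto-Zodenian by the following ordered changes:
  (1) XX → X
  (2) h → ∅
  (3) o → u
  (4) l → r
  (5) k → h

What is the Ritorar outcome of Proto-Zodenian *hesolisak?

esurisah

Ritorar: start from *hesolisak.
  rule 1: no change — hesolisak
  rule 2 (h-loss): hesolisak → esolisak
  rule 3 (vowel merger): esolisak → esulisak
  rule 4 (unconditioned shift): esulisak → esurisak
  rule 5 (unconditioned shift): esurisak → esurisah
  ⇒ Ritorar esurisah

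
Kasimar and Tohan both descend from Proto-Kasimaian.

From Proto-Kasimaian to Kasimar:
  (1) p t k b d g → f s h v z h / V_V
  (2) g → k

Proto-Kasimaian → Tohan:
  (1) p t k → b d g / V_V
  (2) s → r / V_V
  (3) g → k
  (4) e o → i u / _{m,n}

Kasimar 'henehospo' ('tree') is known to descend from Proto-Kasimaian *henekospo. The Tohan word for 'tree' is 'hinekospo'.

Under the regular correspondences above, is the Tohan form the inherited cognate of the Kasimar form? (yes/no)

yes

Derive the expected Tohan reflex of *henekospo:
Tohan: *henekospo > henegospo > henekospo > hinekospo  (by intervocalic voicing, unconditioned shift, pre-nasal raising)
Tohan 'hinekospo' matches the regular reflex exactly, so the pair is cognate.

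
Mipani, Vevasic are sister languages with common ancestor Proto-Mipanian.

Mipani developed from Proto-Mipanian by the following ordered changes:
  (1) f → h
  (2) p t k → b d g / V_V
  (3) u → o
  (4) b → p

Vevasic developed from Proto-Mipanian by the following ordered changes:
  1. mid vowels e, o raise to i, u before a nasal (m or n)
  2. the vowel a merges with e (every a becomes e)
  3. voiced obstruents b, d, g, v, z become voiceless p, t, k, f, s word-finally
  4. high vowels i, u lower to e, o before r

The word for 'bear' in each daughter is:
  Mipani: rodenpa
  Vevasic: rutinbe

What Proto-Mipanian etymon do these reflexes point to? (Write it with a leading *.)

Position 3: Mipani has d, Vevasic has t. Taking the neighbouring segments as reconstructed: Mipani d could go back to *t or *d; Vevasic t can only go back to *t — the one source consistent with every daughter is *t.
Position 4: Mipani has e, Vevasic has i. Mipani preserves e here (none of its changes turn any other segment into e), so the proto-segment is *e.
Position 7: Mipani has a, Vevasic has e. Mipani preserves a here (none of its changes turn any other segment into a), so the proto-segment is *a.
Continuing position by position gives *rutenba; check it forward:
Mipani: *rutenba
  rutenba (rule 1 does not apply)
  rutenba → rudenba   [intervocalic voicing]
  rudenba → rodenba   [vowel merger]
  rodenba → rodenpa   [unconditioned shift]
  giving Mipani rodenpa.
Vevasic: *rutenba > rutinba > rutinbe  (by pre-nasal raising, vowel merger)
Only *rutenba yields all of Mipani rodenpa, Vevasic rutinbe.

*rutenba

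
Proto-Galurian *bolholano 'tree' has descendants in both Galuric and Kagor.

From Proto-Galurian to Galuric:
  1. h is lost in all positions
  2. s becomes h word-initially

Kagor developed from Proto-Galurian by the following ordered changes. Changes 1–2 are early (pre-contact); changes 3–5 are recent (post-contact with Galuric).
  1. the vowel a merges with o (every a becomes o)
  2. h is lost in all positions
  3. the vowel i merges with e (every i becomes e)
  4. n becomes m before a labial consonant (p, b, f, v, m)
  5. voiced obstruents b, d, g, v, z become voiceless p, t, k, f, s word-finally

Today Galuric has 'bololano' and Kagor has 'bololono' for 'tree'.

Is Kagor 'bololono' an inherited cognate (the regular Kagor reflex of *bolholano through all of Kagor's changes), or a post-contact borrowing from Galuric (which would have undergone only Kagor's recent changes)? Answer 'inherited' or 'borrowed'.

If inherited, *bolholano would pass through all of Kagor's changes:
Kagor: *bolholano
  bolholano → bolholono   [vowel merger]
  bolholono → bololono   [h-loss]
  bololono (rule 3 does not apply)
  bololono (rule 4 does not apply)
  bololono (rule 5 does not apply)
  giving Kagor bololono.
If borrowed from Galuric 'bololano' after the early changes, it would undergo only the recent ones:
  rule 3 (vowel merger): no change (bololano)
  rule 4 (nasal place assimilation): no change (bololano)
  rule 5 (final devoicing): no change (bololano)
  ⇒ as a loan: bololano
Kagor 'bololono' matches the inherited outcome exactly, so it is an inherited cognate, not a loan.

inherited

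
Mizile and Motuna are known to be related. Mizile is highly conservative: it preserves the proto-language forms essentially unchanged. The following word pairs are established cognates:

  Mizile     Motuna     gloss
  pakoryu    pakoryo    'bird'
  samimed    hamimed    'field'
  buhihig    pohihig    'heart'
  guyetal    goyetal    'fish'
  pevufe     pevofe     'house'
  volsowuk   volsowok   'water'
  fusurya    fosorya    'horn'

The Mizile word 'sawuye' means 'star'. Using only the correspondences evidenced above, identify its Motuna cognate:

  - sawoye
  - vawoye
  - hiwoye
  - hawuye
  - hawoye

samimed ~ hamimed — Mizile s corresponds to Motuna h word-initially before a back vowel.
buhihig ~ pohihig, guyetal ~ goyetal — Mizile u corresponds to Motuna o after a consonant, before a consonant other than r, m, n, p, b, f, v.
Applying these to Mizile 'sawuye':
  sawuye → hawuye   (s→h word-initially before a back vowel)
  hawuye → hawoye   (u→o after a consonant, before a consonant other than r, m, n, p, b, f, v)
So the Motuna cognate is 'hawoye'.

hawoye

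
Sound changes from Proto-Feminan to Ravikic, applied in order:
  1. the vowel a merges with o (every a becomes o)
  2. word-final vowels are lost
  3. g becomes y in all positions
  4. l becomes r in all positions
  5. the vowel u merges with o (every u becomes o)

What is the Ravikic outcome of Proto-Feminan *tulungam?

toronyom

Ravikic: *tulungam > tulungom > tulunyom > turunyom > toronyom  (by vowel merger, unconditioned shift, unconditioned shift, vowel merger)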